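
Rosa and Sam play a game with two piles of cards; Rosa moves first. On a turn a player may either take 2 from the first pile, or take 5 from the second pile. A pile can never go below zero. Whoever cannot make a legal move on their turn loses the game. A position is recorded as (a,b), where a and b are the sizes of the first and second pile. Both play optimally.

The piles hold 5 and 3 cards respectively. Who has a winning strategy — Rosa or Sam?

Compute win/loss labels from the base case upward. A position with no move is L. Any other position is W if it can reach an L in one move, else L.
No move ever increases a pile, so every position that can arise here has a ≤ 5 and b ≤ 3; it is enough to label the cells with 0 ≤ a ≤ 5 and 0 ≤ b ≤ 3.
Every move lowers a or b (never raises either), so fill the grid row by row in increasing a, and left to right within a row: each cell's successors are then already labelled.
      b=0  b=1  b=2  b=3
a=0:    L    L    L    L
a=1:    L    L    L    L
a=2:    W    W    W    W
a=3:    W    W    W    W
a=4:    L    L    L    L
a=5:    L    L    L    L
Cells with no legal move (terminal, hence L): (0,0), (0,1), (0,2), (0,3), (1,0), (1,1), (1,2), (1,3).
The remaining L cells, each justified by listing all of its moves:
(4,0): L (sole option (2,0)(W) is W)
(4,1): L (sole option (2,1)(W) is W)
(4,2): L (sole option (2,2)(W) is W)
(4,3): L (sole option (2,3)(W) is W)
(5,0): L (sole option (3,0)(W) is W)
(5,1): L (sole option (3,1)(W) is W)
(5,2): L (sole option (3,2)(W) is W)
(5,3): L (sole option (3,3)(W) is W)
Every other cell has at least one move into one of the L cells above, so it is W.
The starting position (5,3) is L: whatever Rosa does, the opponent receives a W position.

Sam wins.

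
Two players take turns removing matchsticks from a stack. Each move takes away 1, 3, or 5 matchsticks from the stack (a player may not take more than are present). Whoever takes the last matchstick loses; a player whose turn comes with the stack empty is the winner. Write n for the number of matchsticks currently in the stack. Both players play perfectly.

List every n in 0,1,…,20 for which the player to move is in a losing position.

1, 3, 5, 7, 9, 11, 13, 15, 17, 19

Compute win/loss labels from the base case upward. A position with no move is W. Any other position is W if it can reach an L in one move, else L.
n=0: no move; the opponent has just taken the last matchstick and therefore loses → W
n=1: the only move is to 0(W), a W ⇒ L
n=2: can move to 1, which is L ⇒ W
n=3: moves to 2(W), 0(W); every one is W ⇒ L
n=4: can move to 3, which is L ⇒ W
n=5: moves to 4(W), 2(W), 0(W); every one is W ⇒ L
n=6: can move to 5, which is L ⇒ W
n=7: moves to 6(W), 4(W), 2(W); every one is W ⇒ L
n=8: can move to 7, which is L ⇒ W
n=9: moves to 8(W), 6(W), 4(W); every one is W ⇒ L
n=10: can move to 9, which is L ⇒ W
n=11: moves to 10(W), 8(W), 6(W); every one is W ⇒ L
n=12: can move to 11, which is L ⇒ W
n=13: moves to 12(W), 10(W), 8(W); every one is W ⇒ L
n=14: can move to 13, which is L ⇒ W
n=15: moves to 14(W), 12(W), 10(W); every one is W ⇒ L
n=16: can move to 15, which is L ⇒ W
n=17: moves to 16(W), 14(W), 12(W); every one is W ⇒ L
n=18: can move to 17, which is L ⇒ W
n=19: moves to 18(W), 16(W), 14(W); every one is W ⇒ L
n=20: can move to 19, which is L ⇒ W
Reading off the rows marked L gives the requested list; there are 10 such values of n.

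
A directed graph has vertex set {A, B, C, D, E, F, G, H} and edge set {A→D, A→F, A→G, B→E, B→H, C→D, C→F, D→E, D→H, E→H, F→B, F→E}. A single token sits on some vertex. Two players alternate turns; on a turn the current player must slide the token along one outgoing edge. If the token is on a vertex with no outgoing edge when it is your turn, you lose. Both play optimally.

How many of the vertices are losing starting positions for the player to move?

3

Label each position W (a win for the player to move) or L (a loss). A position with no legal move is L; any other position is W exactly when some move reaches an L, and L when every move reaches a W.
Every edge goes from a vertex to one that appears earlier in the order G, H, E, B, D, F, A, C, so processing vertices in that order labels each vertex after all of its successors.
G: no outgoing edge → L
H: no outgoing edge → L
E: reaches L-position H → W
B: reaches L-position H → W
D: reaches L-position H → W
F: only reaches B(W), E(W), all W → L
A: reaches L-position F → W
C: reaches L-position F → W
The L vertices are F, G, H; that is 3 in all.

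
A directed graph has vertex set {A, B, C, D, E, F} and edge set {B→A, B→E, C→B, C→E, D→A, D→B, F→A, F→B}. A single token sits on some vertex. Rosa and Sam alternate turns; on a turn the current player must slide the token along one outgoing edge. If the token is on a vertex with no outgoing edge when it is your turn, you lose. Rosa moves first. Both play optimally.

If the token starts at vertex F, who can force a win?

Rosa wins.

Use the standard recursion: the mover loses at a terminal position; elsewhere, the mover wins exactly when some move hands the opponent an L position.
Every edge goes from a vertex to one that appears earlier in the order E, A, B, F, D, C, so processing vertices in that order labels each vertex after all of its successors.
E: no outgoing edge → L
A: no outgoing edge → L
B: reaches L-position A → W
F: reaches L-position A → W
D: reaches L-position A → W
C: reaches L-position E → W
The starting position F is W: Rosa should move to A, handing over an L position.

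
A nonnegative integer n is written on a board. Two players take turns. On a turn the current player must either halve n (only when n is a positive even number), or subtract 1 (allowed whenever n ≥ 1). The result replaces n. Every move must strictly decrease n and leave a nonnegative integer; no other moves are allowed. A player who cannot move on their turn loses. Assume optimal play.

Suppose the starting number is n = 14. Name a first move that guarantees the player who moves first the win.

Label each position W (a win for the player to move) or L (a loss). A position with no legal move is L; any other position is W exactly when some move reaches an L, and L when every move reaches a W.
n=0: no move → L
n=1: reaches L-position 0 → W
n=2: only reaches 1(W), which is W → L
n=3: reaches L-position 2 → W
n=4: reaches L-position 2 → W
n=5: only reaches 4(W), which is W → L
n=6: reaches L-position 5 → W
n=7: only reaches 6(W), which is W → L
n=8: reaches L-position 7 → W
n=9: only reaches 8(W), which is W → L
n=10: reaches L-position 5 → W
n=11: only reaches 10(W), which is W → L
n=12: reaches L-position 11 → W
n=13: only reaches 12(W), which is W → L
n=14: reaches L-position 7 → W
From 14, the L positions reachable in one move are: 7, 13. Any move reaching one of these is winning.

Move to 7.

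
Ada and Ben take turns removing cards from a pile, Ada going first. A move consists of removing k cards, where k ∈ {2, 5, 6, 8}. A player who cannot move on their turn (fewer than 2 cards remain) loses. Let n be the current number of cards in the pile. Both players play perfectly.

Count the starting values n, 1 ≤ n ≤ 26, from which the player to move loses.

Use the standard recursion: the mover loses at a terminal position; elsewhere, the mover wins exactly when some move hands the opponent an L position.
n=0: no move → L
n=1: no move → L
n=2: reaches L-position 0 → W
n=3: reaches L-position 1 → W
n=4: only reaches 2(W), which is W → L
n=5: reaches L-position 0 → W
n=6: reaches L-position 4 → W
n=7: reaches L-position 1 → W
n=8: reaches L-position 0 → W
n=9: reaches L-position 4 → W
n=10: reaches L-position 4 → W
n=11: only reaches 9(W), 6(W), 5(W), 3(W), all W → L
n=12: reaches L-position 4 → W
n=13: reaches L-position 11 → W
n=14: only reaches 12(W), 9(W), 8(W), 6(W), all W → L
n=15: only reaches 13(W), 10(W), 9(W), 7(W), all W → L
n=16: reaches L-position 14 → W
n=17: reaches L-position 15 → W
n=18: only reaches 16(W), 13(W), 12(W), 10(W), all W → L
n=19: reaches L-position 14 → W
n=20: reaches L-position 18 → W
n=21: reaches L-position 15 → W
n=22: reaches L-position 14 → W
n=23: reaches L-position 18 → W
n=24: reaches L-position 18 → W
n=25: only reaches 23(W), 20(W), 19(W), 17(W), all W → L
n=26: reaches L-position 18 → W
L entries with 1 ≤ n ≤ 26 (n=0 is outside the asked range and is not counted): n = 1, 4, 11, 14, 15, 18, 25; that makes 7.

7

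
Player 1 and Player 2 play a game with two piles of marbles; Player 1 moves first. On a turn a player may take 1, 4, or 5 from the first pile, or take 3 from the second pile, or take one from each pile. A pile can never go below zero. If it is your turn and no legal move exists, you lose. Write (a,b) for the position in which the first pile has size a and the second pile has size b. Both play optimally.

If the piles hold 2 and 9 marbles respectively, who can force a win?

Build the W/L table. Terminal = L. A non-terminal position is W if it has a move to some L; otherwise it is L.
No move ever increases a pile, so every position that can arise here has a ≤ 2 and b ≤ 9; it is enough to label the cells with 0 ≤ a ≤ 2 and 0 ≤ b ≤ 9.
Every move lowers a or b (never raises either), so fill the grid row by row in increasing a, and left to right within a row: each cell's successors are then already labelled.
      b=0  b=1  b=2  b=3  b=4  b=5  b=6  b=7  b=8  b=9
a=0:    L    L    L    W    W    W    L    L    L    W
a=1:    W    W    W    W    L    L    W    W    W    W
a=2:    L    L    L    W    W    W    W    L    L    L
Cells with no legal move (terminal, hence L): (0,0), (0,1), (0,2).
The remaining L cells, each justified by listing all of its moves:
(0,6): only reaches (0,3)(W), which is W → L
(0,7): only reaches (0,4)(W), which is W → L
(0,8): only reaches (0,5)(W), which is W → L
(1,4): only reaches (0,4)(W), (1,1)(W), (0,3)(W), all W → L
(1,5): only reaches (0,5)(W), (1,2)(W), (0,4)(W), all W → L
(2,0): only reaches (1,0)(W), which is W → L
(2,1): only reaches (1,1)(W), (1,0)(W), all W → L
(2,2): only reaches (1,2)(W), (1,1)(W), all W → L
(2,7): only reaches (1,7)(W), (2,4)(W), (1,6)(W), all W → L
(2,8): only reaches (1,8)(W), (2,5)(W), (1,7)(W), all W → L
(2,9): only reaches (1,9)(W), (2,6)(W), (1,8)(W), all W → L
Every other cell has at least one move into one of the L cells above, so it is W.
The starting position (2,9) is L: whatever Player 1 does, the opponent receives a W position.

Player 2 wins.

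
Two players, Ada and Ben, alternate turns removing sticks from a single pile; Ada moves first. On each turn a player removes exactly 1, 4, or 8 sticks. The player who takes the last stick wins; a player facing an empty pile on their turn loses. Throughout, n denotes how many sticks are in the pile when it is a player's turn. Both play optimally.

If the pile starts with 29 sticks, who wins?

Compute win/loss labels from the base case upward. A position with no move is L. Any other position is W if it can reach an L in one move, else L.
n=0: no move → L
n=1: can move to 0, which is L ⇒ W
n=2: the only move is to 1(W), a W ⇒ L
n=3: can move to 2, which is L ⇒ W
n=4: can move to 0, which is L ⇒ W
n=5: moves to 4(W), 1(W); every one is W ⇒ L
n=6: can move to 5, which is L ⇒ W
n=7: moves to 6(W), 3(W); every one is W ⇒ L
n=8: can move to 7, which is L ⇒ W
n=9: can move to 5, which is L ⇒ W
n=10: can move to 2, which is L ⇒ W
n=11: can move to 7, which is L ⇒ W
n=12: moves to 11(W), 8(W), 4(W); every one is W ⇒ L
n=13: can move to 12, which is L ⇒ W
n=14: moves to 13(W), 10(W), 6(W); every one is W ⇒ L
n=15: can move to 14, which is L ⇒ W
n=16: can move to 12, which is L ⇒ W
n=17: moves to 16(W), 13(W), 9(W); every one is W ⇒ L
n=18: can move to 17, which is L ⇒ W
n=19: moves to 18(W), 15(W), 11(W); every one is W ⇒ L
n=20: can move to 19, which is L ⇒ W
n=21: can move to 17, which is L ⇒ W
n=22: can move to 14, which is L ⇒ W
n=23: can move to 19, which is L ⇒ W
n=24: moves to 23(W), 20(W), 16(W); every one is W ⇒ L
n=25: can move to 24, which is L ⇒ W
n=26: moves to 25(W), 22(W), 18(W); every one is W ⇒ L
n=27: can move to 26, which is L ⇒ W
n=28: can move to 24, which is L ⇒ W
n=29: moves to 28(W), 25(W), 21(W); every one is W ⇒ L
The starting position 29 is L: whatever Ada does, the opponent receives a W position.

Ben wins.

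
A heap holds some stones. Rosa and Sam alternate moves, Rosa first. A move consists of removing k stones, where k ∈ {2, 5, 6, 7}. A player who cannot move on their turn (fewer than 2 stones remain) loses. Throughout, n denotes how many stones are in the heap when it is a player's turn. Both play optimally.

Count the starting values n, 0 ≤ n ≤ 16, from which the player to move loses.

6

Use the standard recursion: the mover loses at a terminal position; elsewhere, the mover wins exactly when some move hands the opponent an L position.
n=0: no move → L
n=1: no move → L
n=2: reaches L-position 0 → W
n=3: reaches L-position 1 → W
n=4: only reaches 2(W), which is W → L
n=5: reaches L-position 0 → W
n=6: reaches L-position 4 → W
n=7: reaches L-position 1 → W
n=8: reaches L-position 1 → W
n=9: reaches L-position 4 → W
n=10: reaches L-position 4 → W
n=11: reaches L-position 4 → W
n=12: only reaches 10(W), 7(W), 6(W), 5(W), all W → L
n=13: only reaches 11(W), 8(W), 7(W), 6(W), all W → L
n=14: reaches L-position 12 → W
n=15: reaches L-position 13 → W
n=16: only reaches 14(W), 11(W), 10(W), 9(W), all W → L
L entries with 0 ≤ n ≤ 16: n = 0, 1, 4, 12, 13, 16; that makes 6.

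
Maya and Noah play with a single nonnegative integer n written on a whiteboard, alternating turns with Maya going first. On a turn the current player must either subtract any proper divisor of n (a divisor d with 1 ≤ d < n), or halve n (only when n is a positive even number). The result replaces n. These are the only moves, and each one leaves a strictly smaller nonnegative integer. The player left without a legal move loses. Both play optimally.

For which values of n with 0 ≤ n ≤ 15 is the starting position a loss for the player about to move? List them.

Compute win/loss labels from the base case upward. A position with no move is L. Any other position is W if it can reach an L in one move, else L.
n=0: no move → L
n=1: no move → L
n=2: reaches L-position 1 → W
n=3: only reaches 2(W), which is W → L
n=4: reaches L-position 3 → W
n=5: only reaches 4(W), which is W → L
n=6: reaches L-position 3 → W
n=7: only reaches 6(W), which is W → L
n=8: reaches L-position 7 → W
n=9: only reaches 6(W), 8(W), all W → L
n=10: reaches L-position 5 → W
n=11: only reaches 10(W), which is W → L
n=12: reaches L-position 9 → W
n=13: only reaches 12(W), which is W → L
n=14: reaches L-position 7 → W
n=15: only reaches 10(W), 12(W), 14(W), all W → L
The losing starting values of n are exactly the entries labelled L in this table (9 of them).

0, 1, 3, 5, 7, 9, 11, 13, 15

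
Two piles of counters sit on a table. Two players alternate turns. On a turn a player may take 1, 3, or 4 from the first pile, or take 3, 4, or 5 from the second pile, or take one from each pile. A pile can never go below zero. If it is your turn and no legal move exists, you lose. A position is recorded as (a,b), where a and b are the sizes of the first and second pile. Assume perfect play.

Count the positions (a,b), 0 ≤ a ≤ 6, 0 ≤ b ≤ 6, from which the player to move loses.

14

Classify positions by backward induction: terminal positions (no move available) are L. From any other position, the mover wins iff some move reaches an L.
Every move lowers a or b (never raises either), so fill the grid row by row in increasing a, and left to right within a row: each cell's successors are then already labelled.
      b=0  b=1  b=2  b=3  b=4  b=5  b=6
a=0:    L    L    L    W    W    W    W
a=1:    W    W    W    W    L    L    L
a=2:    L    L    L    W    W    W    W
a=3:    W    W    W    W    L    L    L
a=4:    W    W    W    L    W    W    W
a=5:    W    W    W    W    W    W    W
a=6:    W    W    W    L    W    W    W
Cells with no legal move (terminal, hence L): (0,0), (0,1), (0,2).
The remaining L cells, each justified by listing all of its moves:
(1,4): only reaches (0,4)(W), (1,1)(W), (1,0)(W), (0,3)(W), all W → L
(1,5): only reaches (0,5)(W), (1,2)(W), (1,1)(W), (1,0)(W), (0,4)(W), all W → L
(1,6): only reaches (0,6)(W), (1,3)(W), (1,2)(W), (1,1)(W), (0,5)(W), all W → L
(2,0): only reaches (1,0)(W), which is W → L
(2,1): only reaches (1,1)(W), (1,0)(W), all W → L
(2,2): only reaches (1,2)(W), (1,1)(W), all W → L
(3,4): only reaches (2,4)(W), (0,4)(W), (3,1)(W), (3,0)(W), (2,3)(W), all W → L
(3,5): only reaches (2,5)(W), (0,5)(W), (3,2)(W), (3,1)(W), (3,0)(W), (2,4)(W), all W → L
(3,6): only reaches (2,6)(W), (0,6)(W), (3,3)(W), (3,2)(W), (3,1)(W), (2,5)(W), all W → L
(4,3): only reaches (3,3)(W), (1,3)(W), (0,3)(W), (4,0)(W), (3,2)(W), all W → L
(6,3): only reaches (5,3)(W), (3,3)(W), (2,3)(W), (6,0)(W), (5,2)(W), all W → L
Every other cell has at least one move into one of the L cells above, so it is W.
L cells per row: a=0: 3, a=1: 3, a=2: 3, a=3: 3, a=4: 1, a=5: 0, a=6: 1; total 14.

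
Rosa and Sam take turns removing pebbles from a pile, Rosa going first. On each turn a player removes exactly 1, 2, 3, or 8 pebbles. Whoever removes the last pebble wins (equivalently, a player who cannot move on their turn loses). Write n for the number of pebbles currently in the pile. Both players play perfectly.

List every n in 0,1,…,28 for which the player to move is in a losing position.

Use the standard recursion: the mover loses at a terminal position; elsewhere, the mover wins exactly when some move hands the opponent an L position.
n=0: no move → L
n=1: can move to 0, which is L ⇒ W
n=2: can move to 0, which is L ⇒ W
n=3: can move to 0, which is L ⇒ W
n=4: moves to 3(W), 2(W), 1(W); every one is W ⇒ L
n=5: can move to 4, which is L ⇒ W
n=6: can move to 4, which is L ⇒ W
n=7: can move to 4, which is L ⇒ W
n=8: can move to 0, which is L ⇒ W
n=9: moves to 8(W), 7(W), 6(W), 1(W); every one is W ⇒ L
n=10: can move to 9, which is L ⇒ W
n=11: can move to 9, which is L ⇒ W
n=12: can move to 9, which is L ⇒ W
n=13: moves to 12(W), 11(W), 10(W), 5(W); every one is W ⇒ L
n=14: can move to 13, which is L ⇒ W
n=15: can move to 13, which is L ⇒ W
n=16: can move to 13, which is L ⇒ W
n=17: can move to 9, which is L ⇒ W
n=18: moves to 17(W), 16(W), 15(W), 10(W); every one is W ⇒ L
n=19: can move to 18, which is L ⇒ W
n=20: can move to 18, which is L ⇒ W
n=21: can move to 18, which is L ⇒ W
n=22: moves to 21(W), 20(W), 19(W), 14(W); every one is W ⇒ L
n=23: can move to 22, which is L ⇒ W
n=24: can move to 22, which is L ⇒ W
n=25: can move to 22, which is L ⇒ W
n=26: can move to 18, which is L ⇒ W
n=27: moves to 26(W), 25(W), 24(W), 19(W); every one is W ⇒ L
n=28: can move to 27, which is L ⇒ W
Reading off the rows marked L gives the requested list; there are 7 such values of n.

0, 4, 9, 13, 18, 22, 27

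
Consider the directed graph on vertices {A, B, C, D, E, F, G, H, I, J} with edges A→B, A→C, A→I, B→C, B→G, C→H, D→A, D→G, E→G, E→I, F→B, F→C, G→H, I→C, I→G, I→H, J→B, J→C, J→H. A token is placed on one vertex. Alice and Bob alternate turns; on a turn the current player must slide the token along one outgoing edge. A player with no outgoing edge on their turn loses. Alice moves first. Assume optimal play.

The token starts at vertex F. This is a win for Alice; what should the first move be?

Move to B.

Label each position W (a win for the player to move) or L (a loss). A position with no legal move is L; any other position is W exactly when some move reaches an L, and L when every move reaches a W.
Every edge goes from a vertex to one that appears earlier in the order H, C, G, B, I, F, A, J, D, E, so processing vertices in that order labels each vertex after all of its successors.
H: no outgoing edge → L
C: can move to H, which is L ⇒ W
G: can move to H, which is L ⇒ W
B: moves to G(W), C(W); every one is W ⇒ L
I: can move to H, which is L ⇒ W
F: can move to B, which is L ⇒ W
A: can move to B, which is L ⇒ W
J: can move to B, which is L ⇒ W
D: moves to A(W), G(W); every one is W ⇒ L
E: moves to I(W), G(W); every one is W ⇒ L
From F, the L positions reachable in one move are: B.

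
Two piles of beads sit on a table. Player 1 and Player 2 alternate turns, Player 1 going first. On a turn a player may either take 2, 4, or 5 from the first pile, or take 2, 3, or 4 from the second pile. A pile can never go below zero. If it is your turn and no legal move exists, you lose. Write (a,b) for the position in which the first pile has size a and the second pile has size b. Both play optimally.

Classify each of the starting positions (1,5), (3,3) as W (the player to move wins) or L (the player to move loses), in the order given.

(1,5): W, (3,3): L

Work bottom-up. With no move the player to move loses. Otherwise the position is W if at least one move leads to an L position for the opponent, and L if every move leads to a W.
No move ever increases a pile, so every position that can arise here has a ≤ 3 and b ≤ 5; it is enough to label the cells with 0 ≤ a ≤ 3 and 0 ≤ b ≤ 5.
Every move lowers a or b (never raises either), so fill the grid row by row in increasing a, and left to right within a row: each cell's successors are then already labelled.
      b=0  b=1  b=2  b=3  b=4  b=5
a=0:    L    L    W    W    W    W
a=1:    L    L    W    W    W    W
a=2:    W    W    L    L    W    W
a=3:    W    W    L    L    W    W
Cells with no legal move (terminal, hence L): (0,0), (0,1), (1,0), (1,1).
The remaining L cells, each justified by listing all of its moves:
(2,2): L (options (0,2)(W), (2,0)(W) are all W)
(2,3): L (options (0,3)(W), (2,1)(W), (2,0)(W) are all W)
(3,2): L (options (1,2)(W), (3,0)(W) are all W)
(3,3): L (options (1,3)(W), (3,1)(W), (3,0)(W) are all W)
Every other cell has at least one move into one of the L cells above, so it is W.
(1,5): the move to (1,1) reaches an L cell, so W
(3,3): one of the L cells justified above, so L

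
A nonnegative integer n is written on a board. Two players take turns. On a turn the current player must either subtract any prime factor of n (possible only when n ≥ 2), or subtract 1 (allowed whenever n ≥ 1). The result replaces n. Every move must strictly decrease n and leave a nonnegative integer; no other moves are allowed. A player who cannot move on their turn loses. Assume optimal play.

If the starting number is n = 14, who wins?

The first player wins.

Work bottom-up. With no move the player to move loses. Otherwise the position is W if at least one move leads to an L position for the opponent, and L if every move leads to a W.
n=0: no move → L
n=1: W (go to 0, an L position)
n=2: W (go to 0, an L position)
n=3: W (go to 0, an L position)
n=4: L (options 2(W), 3(W) are all W)
n=5: W (go to 0, an L position)
n=6: W (go to 4, an L position)
n=7: W (go to 0, an L position)
n=8: L (options 6(W), 7(W) are all W)
n=9: W (go to 8, an L position)
n=10: W (go to 8, an L position)
n=11: W (go to 0, an L position)
n=12: L (options 9(W), 10(W), 11(W) are all W)
n=13: W (go to 0, an L position)
n=14: W (go to 12, an L position)
The starting position 14 is W: the player to move should move to 12, handing over an L position.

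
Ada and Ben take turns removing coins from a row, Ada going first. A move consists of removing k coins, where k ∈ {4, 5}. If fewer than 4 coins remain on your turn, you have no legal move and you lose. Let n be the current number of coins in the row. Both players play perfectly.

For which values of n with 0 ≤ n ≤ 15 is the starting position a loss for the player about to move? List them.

0, 1, 2, 3, 9, 10, 11, 12

Compute win/loss labels from the base case upward. A position with no move is L. Any other position is W if it can reach an L in one move, else L.
n=0: no move → L
n=1: no move → L
n=2: no move → L
n=3: no move → L
n=4: reaches L-position 0 → W
n=5: reaches L-position 1 → W
n=6: reaches L-position 2 → W
n=7: reaches L-position 3 → W
n=8: reaches L-position 3 → W
n=9: only reaches 5(W), 4(W), all W → L
n=10: only reaches 6(W), 5(W), all W → L
n=11: only reaches 7(W), 6(W), all W → L
n=12: only reaches 8(W), 7(W), all W → L
n=13: reaches L-position 9 → W
n=14: reaches L-position 10 → W
n=15: reaches L-position 11 → W
Reading off the rows marked L gives the requested list; there are 8 such values of n.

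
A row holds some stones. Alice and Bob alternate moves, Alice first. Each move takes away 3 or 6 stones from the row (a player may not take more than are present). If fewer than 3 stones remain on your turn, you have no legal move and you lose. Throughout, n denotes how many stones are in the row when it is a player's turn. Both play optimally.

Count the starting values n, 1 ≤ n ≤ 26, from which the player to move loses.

Use the standard recursion: the mover loses at a terminal position; elsewhere, the mover wins exactly when some move hands the opponent an L position.
n=0: no move → L
n=1: no move → L
n=2: no move → L
n=3: W (go to 0, an L position)
n=4: W (go to 1, an L position)
n=5: W (go to 2, an L position)
n=6: W (go to 0, an L position)
n=7: W (go to 1, an L position)
n=8: W (go to 2, an L position)
n=9: L (options 6(W), 3(W) are all W)
n=10: L (options 7(W), 4(W) are all W)
n=11: L (options 8(W), 5(W) are all W)
n=12: W (go to 9, an L position)
n=13: W (go to 10, an L position)
n=14: W (go to 11, an L position)
n=15: W (go to 9, an L position)
n=16: W (go to 10, an L position)
n=17: W (go to 11, an L position)
n=18: L (options 15(W), 12(W) are all W)
n=19: L (options 16(W), 13(W) are all W)
n=20: L (options 17(W), 14(W) are all W)
n=21: W (go to 18, an L position)
n=22: W (go to 19, an L position)
n=23: W (go to 20, an L position)
n=24: W (go to 18, an L position)
n=25: W (go to 19, an L position)
n=26: W (go to 20, an L position)
L entries with 1 ≤ n ≤ 26 (n=0 is outside the asked range and is not counted): n = 1, 2, 9, 10, 11, 18, 19, 20; that makes 8.

8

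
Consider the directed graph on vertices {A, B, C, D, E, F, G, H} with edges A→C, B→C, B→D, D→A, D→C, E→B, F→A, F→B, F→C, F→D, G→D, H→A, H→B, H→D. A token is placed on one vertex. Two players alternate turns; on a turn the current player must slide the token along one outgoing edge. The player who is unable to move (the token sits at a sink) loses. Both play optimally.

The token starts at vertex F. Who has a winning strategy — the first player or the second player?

Build the W/L table. Terminal = L. A non-terminal position is W if it has a move to some L; otherwise it is L.
Every edge goes from a vertex to one that appears earlier in the order C, A, D, G, B, H, E, F, so processing vertices in that order labels each vertex after all of its successors.
C: no outgoing edge → L
A: W (go to C, an L position)
D: W (go to C, an L position)
G: L (sole option D(W) is W)
B: W (go to C, an L position)
H: L (options B(W), D(W), A(W) are all W)
E: L (sole option B(W) is W)
F: W (go to C, an L position)
The starting position F is W: the player to move should move to C, handing over an L position.

The first player wins.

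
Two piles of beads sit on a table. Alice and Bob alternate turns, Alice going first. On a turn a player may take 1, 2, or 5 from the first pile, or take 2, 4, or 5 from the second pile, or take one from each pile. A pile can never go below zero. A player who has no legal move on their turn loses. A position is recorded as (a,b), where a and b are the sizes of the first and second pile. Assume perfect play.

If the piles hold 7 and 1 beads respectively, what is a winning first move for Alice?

Compute win/loss labels from the base case upward. A position with no move is L. Any other position is W if it can reach an L in one move, else L.
No move ever increases a pile, so every position that can arise here has a ≤ 7 and b ≤ 1; it is enough to label the cells with 0 ≤ a ≤ 7 and 0 ≤ b ≤ 1.
Every move lowers a or b (never raises either), so fill the grid row by row in increasing a, and left to right within a row: each cell's successors are then already labelled.
      b=0  b=1
a=0:    L    L
a=1:    W    W
a=2:    W    W
a=3:    L    L
a=4:    W    W
a=5:    W    W
a=6:    L    L
a=7:    W    W
Cells with no legal move (terminal, hence L): (0,0), (0,1).
The remaining L cells, each justified by listing all of its moves:
(3,0): only reaches (2,0)(W), (1,0)(W), all W → L
(3,1): only reaches (2,1)(W), (1,1)(W), (2,0)(W), all W → L
(6,0): only reaches (5,0)(W), (4,0)(W), (1,0)(W), all W → L
(6,1): only reaches (5,1)(W), (4,1)(W), (1,1)(W), (5,0)(W), all W → L
Every other cell has at least one move into one of the L cells above, so it is W.
From (7,1), the L positions reachable in one move are: (6,1), (6,0). Any move reaching one of these is winning.

Move to (6,1).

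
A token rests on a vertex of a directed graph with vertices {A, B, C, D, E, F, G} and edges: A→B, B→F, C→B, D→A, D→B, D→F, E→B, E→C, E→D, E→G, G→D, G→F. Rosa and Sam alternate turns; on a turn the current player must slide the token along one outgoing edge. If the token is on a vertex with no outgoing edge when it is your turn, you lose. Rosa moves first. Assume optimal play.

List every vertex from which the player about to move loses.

A, C, F

Use the standard recursion: the mover loses at a terminal position; elsewhere, the mover wins exactly when some move hands the opponent an L position.
Every edge goes from a vertex to one that appears earlier in the order F, B, A, D, C, G, E, so processing vertices in that order labels each vertex after all of its successors.
F: no outgoing edge → L
B: reaches L-position F → W
A: only reaches B(W), which is W → L
D: reaches L-position A → W
C: only reaches B(W), which is W → L
G: reaches L-position F → W
E: reaches L-position C → W
Reading off the rows marked L gives the requested list; there are 3 such vertices.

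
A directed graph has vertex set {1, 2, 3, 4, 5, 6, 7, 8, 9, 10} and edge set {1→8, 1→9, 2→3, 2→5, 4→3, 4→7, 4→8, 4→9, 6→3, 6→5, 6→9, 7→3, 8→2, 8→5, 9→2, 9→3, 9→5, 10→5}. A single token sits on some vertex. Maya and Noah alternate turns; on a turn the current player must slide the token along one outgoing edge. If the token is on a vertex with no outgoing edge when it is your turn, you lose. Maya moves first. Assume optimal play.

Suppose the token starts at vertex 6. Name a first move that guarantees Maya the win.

Move to 5.

Build the W/L table. Terminal = L. A non-terminal position is W if it has a move to some L; otherwise it is L.
Every edge goes from a vertex to one that appears earlier in the order 3, 5, 2, 9, 6, 8, 10, 7, 1, 4, so processing vertices in that order labels each vertex after all of its successors.
3: no outgoing edge → L
5: no outgoing edge → L
2: reaches L-position 5 → W
9: reaches L-position 5 → W
6: reaches L-position 5 → W
8: reaches L-position 5 → W
10: reaches L-position 5 → W
7: reaches L-position 3 → W
1: only reaches 8(W), 9(W), all W → L
4: reaches L-position 3 → W
From 6, the L positions reachable in one move are: 5, 3. Any move reaching one of these is winning.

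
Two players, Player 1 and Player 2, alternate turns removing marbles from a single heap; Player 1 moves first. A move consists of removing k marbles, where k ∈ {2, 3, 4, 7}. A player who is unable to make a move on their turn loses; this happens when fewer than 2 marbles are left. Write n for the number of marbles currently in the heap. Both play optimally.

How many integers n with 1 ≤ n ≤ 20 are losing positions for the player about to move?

5

Classify positions by backward induction: terminal positions (no move available) are L. From any other position, the mover wins iff some move reaches an L.
n=0: no move → L
n=1: no move → L
n=2: W (go to 0, an L position)
n=3: W (go to 1, an L position)
n=4: W (go to 1, an L position)
n=5: W (go to 1, an L position)
n=6: L (options 4(W), 3(W), 2(W) are all W)
n=7: W (go to 0, an L position)
n=8: W (go to 6, an L position)
n=9: W (go to 6, an L position)
n=10: W (go to 6, an L position)
n=11: L (options 9(W), 8(W), 7(W), 4(W) are all W)
n=12: L (options 10(W), 9(W), 8(W), 5(W) are all W)
n=13: W (go to 11, an L position)
n=14: W (go to 12, an L position)
n=15: W (go to 12, an L position)
n=16: W (go to 12, an L position)
n=17: L (options 15(W), 14(W), 13(W), 10(W) are all W)
n=18: W (go to 11, an L position)
n=19: W (go to 17, an L position)
n=20: W (go to 17, an L position)
L entries with 1 ≤ n ≤ 20 (n=0 is outside the asked range and is not counted): n = 1, 6, 11, 12, 17; that makes 5.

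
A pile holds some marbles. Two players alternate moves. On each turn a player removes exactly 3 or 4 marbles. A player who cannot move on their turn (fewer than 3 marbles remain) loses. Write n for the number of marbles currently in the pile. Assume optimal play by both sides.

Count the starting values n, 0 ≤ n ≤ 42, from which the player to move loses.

19

Work bottom-up. With no move the player to move loses. Otherwise the position is W if at least one move leads to an L position for the opponent, and L if every move leads to a W.
n=0: no move → L
n=1: no move → L
n=2: no move → L
n=3: →0(L), so W
n=4: →1(L), so W
n=5: →2(L), so W
n=6: →2(L), so W
n=7: →4(W), 3(W) — all W, so L
n=8: →5(W), 4(W) — all W, so L
n=9: →6(W), 5(W) — all W, so L
n=10: →7(L), so W
n=11: →8(L), so W
n=12: →9(L), so W
n=13: →9(L), so W
n=14: →11(W), 10(W) — all W, so L
n=15: →12(W), 11(W) — all W, so L
n=16: →13(W), 12(W) — all W, so L
n=17: →14(L), so W
n=18: →15(L), so W
n=19: →16(L), so W
n=20: →16(L), so W
n=21: →18(W), 17(W) — all W, so L
n=22: →19(W), 18(W) — all W, so L
n=23: →20(W), 19(W) — all W, so L
n=24: →21(L), so W
n=25: →22(L), so W
n=26: →23(L), so W
n=27: →23(L), so W
n=28: →25(W), 24(W) — all W, so L
n=29: →26(W), 25(W) — all W, so L
n=30: →27(W), 26(W) — all W, so L
n=31: →28(L), so W
n=32: →29(L), so W
n=33: →30(L), so W
n=34: →30(L), so W
n=35: →32(W), 31(W) — all W, so L
n=36: →33(W), 32(W) — all W, so L
n=37: →34(W), 33(W) — all W, so L
n=38: →35(L), so W
n=39: →36(L), so W
n=40: →37(L), so W
n=41: →37(L), so W
n=42: →39(W), 38(W) — all W, so L
L entries with 0 ≤ n ≤ 42: n = 0, 1, 2, 7, 8, 9, 14, 15, 16, 21, 22, 23, 28, 29, 30, 35, 36, 37, 42; that makes 19.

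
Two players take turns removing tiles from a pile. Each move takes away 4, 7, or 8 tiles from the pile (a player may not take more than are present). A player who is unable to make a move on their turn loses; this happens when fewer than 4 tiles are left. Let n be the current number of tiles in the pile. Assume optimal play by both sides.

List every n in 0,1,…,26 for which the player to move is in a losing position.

0, 1, 2, 3, 12, 13, 14, 15, 24, 25, 26

Compute win/loss labels from the base case upward. A position with no move is L. Any other position is W if it can reach an L in one move, else L.
n=0: no move → L
n=1: no move → L
n=2: no move → L
n=3: no move → L
n=4: can move to 0, which is L ⇒ W
n=5: can move to 1, which is L ⇒ W
n=6: can move to 2, which is L ⇒ W
n=7: can move to 3, which is L ⇒ W
n=8: can move to 1, which is L ⇒ W
n=9: can move to 2, which is L ⇒ W
n=10: can move to 3, which is L ⇒ W
n=11: can move to 3, which is L ⇒ W
n=12: moves to 8(W), 5(W), 4(W); every one is W ⇒ L
n=13: moves to 9(W), 6(W), 5(W); every one is W ⇒ L
n=14: moves to 10(W), 7(W), 6(W); every one is W ⇒ L
n=15: moves to 11(W), 8(W), 7(W); every one is W ⇒ L
n=16: can move to 12, which is L ⇒ W
n=17: can move to 13, which is L ⇒ W
n=18: can move to 14, which is L ⇒ W
n=19: can move to 15, which is L ⇒ W
n=20: can move to 13, which is L ⇒ W
n=21: can move to 14, which is L ⇒ W
n=22: can move to 15, which is L ⇒ W
n=23: can move to 15, which is L ⇒ W
n=24: moves to 20(W), 17(W), 16(W); every one is W ⇒ L
n=25: moves to 21(W), 18(W), 17(W); every one is W ⇒ L
n=26: moves to 22(W), 19(W), 18(W); every one is W ⇒ L
The losing starting values of n are exactly the entries labelled L in this table (11 of them).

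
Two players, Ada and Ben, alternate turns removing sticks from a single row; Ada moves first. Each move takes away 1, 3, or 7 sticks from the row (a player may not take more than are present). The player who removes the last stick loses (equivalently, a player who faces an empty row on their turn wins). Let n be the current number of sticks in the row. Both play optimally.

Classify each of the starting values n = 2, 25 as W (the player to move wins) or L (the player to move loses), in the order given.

Label each position W (a win for the player to move) or L (a loss). A position with no legal move is W; any other position is W exactly when some move reaches an L, and L when every move reaches a W.
n=0: no move; the opponent has just taken the last stick and therefore loses → W
n=1: the only move is to 0(W), a W ⇒ L
n=2: can move to 1, which is L ⇒ W
n=3: moves to 2(W), 0(W); every one is W ⇒ L
n=4: can move to 3, which is L ⇒ W
n=5: moves to 4(W), 2(W); every one is W ⇒ L
n=6: can move to 5, which is L ⇒ W
n=7: moves to 6(W), 4(W), 0(W); every one is W ⇒ L
n=8: can move to 7, which is L ⇒ W
n=9: moves to 8(W), 6(W), 2(W); every one is W ⇒ L
n=10: can move to 9, which is L ⇒ W
n=11: moves to 10(W), 8(W), 4(W); every one is W ⇒ L
n=12: can move to 11, which is L ⇒ W
n=13: moves to 12(W), 10(W), 6(W); every one is W ⇒ L
n=14: can move to 13, which is L ⇒ W
n=15: moves to 14(W), 12(W), 8(W); every one is W ⇒ L
n=16: can move to 15, which is L ⇒ W
n=17: moves to 16(W), 14(W), 10(W); every one is W ⇒ L
n=18: can move to 17, which is L ⇒ W
n=19: moves to 18(W), 16(W), 12(W); every one is W ⇒ L
n=20: can move to 19, which is L ⇒ W
n=21: moves to 20(W), 18(W), 14(W); every one is W ⇒ L
n=22: can move to 21, which is L ⇒ W
n=23: moves to 22(W), 20(W), 16(W); every one is W ⇒ L
n=24: can move to 23, which is L ⇒ W
n=25: moves to 24(W), 22(W), 18(W); every one is W ⇒ L

2: W, 25: L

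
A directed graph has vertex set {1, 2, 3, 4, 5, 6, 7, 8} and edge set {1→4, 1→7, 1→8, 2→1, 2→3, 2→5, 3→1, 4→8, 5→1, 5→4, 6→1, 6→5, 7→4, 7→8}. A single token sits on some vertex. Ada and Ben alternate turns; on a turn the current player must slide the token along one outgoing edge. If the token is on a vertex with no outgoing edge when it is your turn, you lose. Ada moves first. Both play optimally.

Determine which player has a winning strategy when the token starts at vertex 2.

Ada wins.

Positions with no move are L. A position that does have a move is losing for the player to move precisely when every available move leads to a winning position for the opponent. Fill in the labels:
Every edge goes from a vertex to one that appears earlier in the order 8, 4, 7, 1, 3, 5, 2, 6, so processing vertices in that order labels each vertex after all of its successors.
8: no outgoing edge → L
4: reaches L-position 8 → W
7: reaches L-position 8 → W
1: reaches L-position 8 → W
3: only reaches 1(W), which is W → L
5: only reaches 1(W), 4(W), all W → L
2: reaches L-position 5 → W
6: reaches L-position 5 → W
The starting position 2 is W: Ada should move to 5, handing over an L position.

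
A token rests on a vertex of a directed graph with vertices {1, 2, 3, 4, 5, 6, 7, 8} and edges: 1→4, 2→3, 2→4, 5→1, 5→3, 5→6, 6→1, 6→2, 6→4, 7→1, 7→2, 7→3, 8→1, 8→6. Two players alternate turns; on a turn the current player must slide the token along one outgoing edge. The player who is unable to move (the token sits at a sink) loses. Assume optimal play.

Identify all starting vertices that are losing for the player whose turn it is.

Classify positions by backward induction: terminal positions (no move available) are L. From any other position, the mover wins iff some move reaches an L.
Every edge goes from a vertex to one that appears earlier in the order 3, 4, 1, 2, 6, 5, 8, 7, so processing vertices in that order labels each vertex after all of its successors.
3: no outgoing edge → L
4: no outgoing edge → L
1: can move to 4, which is L ⇒ W
2: can move to 4, which is L ⇒ W
6: can move to 4, which is L ⇒ W
5: can move to 3, which is L ⇒ W
8: moves to 6(W), 1(W); every one is W ⇒ L
7: can move to 3, which is L ⇒ W
Reading off the rows marked L gives the requested list; there are 3 such vertices.

3, 4, 8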